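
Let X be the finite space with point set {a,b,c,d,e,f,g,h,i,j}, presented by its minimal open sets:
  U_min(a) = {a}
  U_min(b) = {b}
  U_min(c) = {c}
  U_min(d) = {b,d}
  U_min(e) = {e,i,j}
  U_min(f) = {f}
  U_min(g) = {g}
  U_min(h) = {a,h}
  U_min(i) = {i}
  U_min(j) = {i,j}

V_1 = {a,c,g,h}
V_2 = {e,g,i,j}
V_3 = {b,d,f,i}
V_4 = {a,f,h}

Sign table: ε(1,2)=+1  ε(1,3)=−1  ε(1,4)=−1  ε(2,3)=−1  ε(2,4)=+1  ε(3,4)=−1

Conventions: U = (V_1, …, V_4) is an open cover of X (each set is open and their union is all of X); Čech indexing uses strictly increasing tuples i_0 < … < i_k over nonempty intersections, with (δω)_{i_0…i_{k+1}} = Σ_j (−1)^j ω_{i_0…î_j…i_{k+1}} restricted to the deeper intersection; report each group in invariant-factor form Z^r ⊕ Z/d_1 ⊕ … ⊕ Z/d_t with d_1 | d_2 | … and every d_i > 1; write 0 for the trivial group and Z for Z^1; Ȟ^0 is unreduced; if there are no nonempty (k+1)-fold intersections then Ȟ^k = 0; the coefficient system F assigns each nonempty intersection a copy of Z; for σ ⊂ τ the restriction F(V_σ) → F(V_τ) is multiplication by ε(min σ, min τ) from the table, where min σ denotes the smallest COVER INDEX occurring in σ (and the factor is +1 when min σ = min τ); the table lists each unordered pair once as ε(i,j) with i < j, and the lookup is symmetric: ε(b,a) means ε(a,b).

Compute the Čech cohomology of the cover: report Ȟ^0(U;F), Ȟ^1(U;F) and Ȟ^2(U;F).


Ȟ^0 = 0, Ȟ^1 = Z/2 and Ȟ^2 = 0

nonempty overlaps:
  V12={g} V14={a,h} V23={i} V34={f}
C dims 4,4; δ0: rk 4, SNF 1^3·2
degree 0: 4−4−0 = 0 → Ȟ^0 ≅ 0
degree 1: 4−0−4 = 0 plus torsion [2] → Ȟ^1 ≅ Z/2
degree 2: 0−0−0 = 0 → Ȟ^2 ≅ 0


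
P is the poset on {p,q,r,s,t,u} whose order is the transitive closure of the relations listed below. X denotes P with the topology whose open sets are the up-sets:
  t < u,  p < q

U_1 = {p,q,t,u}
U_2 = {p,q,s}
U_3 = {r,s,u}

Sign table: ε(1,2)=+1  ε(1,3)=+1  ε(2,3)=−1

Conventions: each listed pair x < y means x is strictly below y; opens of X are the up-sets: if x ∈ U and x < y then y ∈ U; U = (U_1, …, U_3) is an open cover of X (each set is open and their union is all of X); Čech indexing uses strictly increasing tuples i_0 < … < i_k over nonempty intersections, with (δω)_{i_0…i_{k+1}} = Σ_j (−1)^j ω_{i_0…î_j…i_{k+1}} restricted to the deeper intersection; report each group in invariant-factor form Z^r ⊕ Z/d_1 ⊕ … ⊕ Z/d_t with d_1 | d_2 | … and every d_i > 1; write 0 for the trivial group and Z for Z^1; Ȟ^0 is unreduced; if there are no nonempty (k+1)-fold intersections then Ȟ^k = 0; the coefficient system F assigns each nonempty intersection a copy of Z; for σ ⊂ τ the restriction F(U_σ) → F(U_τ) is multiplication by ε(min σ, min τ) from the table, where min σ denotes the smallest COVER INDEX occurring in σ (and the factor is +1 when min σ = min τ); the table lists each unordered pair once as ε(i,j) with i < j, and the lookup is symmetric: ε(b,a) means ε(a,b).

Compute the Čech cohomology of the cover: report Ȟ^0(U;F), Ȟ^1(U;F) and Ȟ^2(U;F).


cover nerve:
  U12={p,q} U13={u} U23={s}
C dims 3,3; δ0: rk 3, SNF 1^2·2
Ȟ^0: (3−3)−0=0 ⇒ 0
Ȟ^1: (3−0)−3=0 plus torsion [2] ⇒ Z/2
Ȟ^2: (0−0)−0=0 ⇒ 0

Ȟ^0 ≅ 0, Ȟ^1 ≅ Z/2, Ȟ^2 ≅ 0


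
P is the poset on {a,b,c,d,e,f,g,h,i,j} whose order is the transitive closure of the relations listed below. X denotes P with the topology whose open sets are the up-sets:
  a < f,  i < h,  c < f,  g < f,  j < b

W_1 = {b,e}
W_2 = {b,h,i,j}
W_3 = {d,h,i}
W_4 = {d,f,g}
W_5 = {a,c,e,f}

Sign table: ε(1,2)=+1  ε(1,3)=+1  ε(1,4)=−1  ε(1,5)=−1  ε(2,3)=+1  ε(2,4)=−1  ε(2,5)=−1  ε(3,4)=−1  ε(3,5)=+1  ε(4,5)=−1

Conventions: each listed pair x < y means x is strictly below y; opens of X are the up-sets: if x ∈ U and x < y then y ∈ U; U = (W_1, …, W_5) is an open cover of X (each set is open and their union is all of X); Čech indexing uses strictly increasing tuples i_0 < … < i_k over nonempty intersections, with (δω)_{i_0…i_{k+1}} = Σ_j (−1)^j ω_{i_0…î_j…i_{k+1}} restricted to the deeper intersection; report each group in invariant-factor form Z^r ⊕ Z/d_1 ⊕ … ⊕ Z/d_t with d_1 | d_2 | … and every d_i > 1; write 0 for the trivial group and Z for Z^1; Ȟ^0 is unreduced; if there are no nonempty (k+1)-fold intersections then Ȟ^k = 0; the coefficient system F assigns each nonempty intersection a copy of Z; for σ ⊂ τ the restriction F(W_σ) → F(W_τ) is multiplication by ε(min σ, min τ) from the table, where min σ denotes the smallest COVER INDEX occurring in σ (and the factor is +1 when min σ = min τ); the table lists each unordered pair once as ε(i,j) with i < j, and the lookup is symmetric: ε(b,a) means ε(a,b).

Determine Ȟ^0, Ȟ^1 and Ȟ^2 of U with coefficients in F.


Ȟ^0 ≅ 0, Ȟ^1 ≅ Z/2 and Ȟ^2 ≅ 0

nerve simplices:
  W12={b} W15={e} W23={h,i} W34={d} W45={f}
C dims 5,5; δ0: rk 5, SNF 1^4·2
degree 0: 5−5−0 = 0 → Ȟ^0 ≅ 0
degree 1: 5−0−5 = 0 plus torsion [2] → Ȟ^1 ≅ Z/2
degree 2: 0−0−0 = 0 → Ȟ^2 ≅ 0


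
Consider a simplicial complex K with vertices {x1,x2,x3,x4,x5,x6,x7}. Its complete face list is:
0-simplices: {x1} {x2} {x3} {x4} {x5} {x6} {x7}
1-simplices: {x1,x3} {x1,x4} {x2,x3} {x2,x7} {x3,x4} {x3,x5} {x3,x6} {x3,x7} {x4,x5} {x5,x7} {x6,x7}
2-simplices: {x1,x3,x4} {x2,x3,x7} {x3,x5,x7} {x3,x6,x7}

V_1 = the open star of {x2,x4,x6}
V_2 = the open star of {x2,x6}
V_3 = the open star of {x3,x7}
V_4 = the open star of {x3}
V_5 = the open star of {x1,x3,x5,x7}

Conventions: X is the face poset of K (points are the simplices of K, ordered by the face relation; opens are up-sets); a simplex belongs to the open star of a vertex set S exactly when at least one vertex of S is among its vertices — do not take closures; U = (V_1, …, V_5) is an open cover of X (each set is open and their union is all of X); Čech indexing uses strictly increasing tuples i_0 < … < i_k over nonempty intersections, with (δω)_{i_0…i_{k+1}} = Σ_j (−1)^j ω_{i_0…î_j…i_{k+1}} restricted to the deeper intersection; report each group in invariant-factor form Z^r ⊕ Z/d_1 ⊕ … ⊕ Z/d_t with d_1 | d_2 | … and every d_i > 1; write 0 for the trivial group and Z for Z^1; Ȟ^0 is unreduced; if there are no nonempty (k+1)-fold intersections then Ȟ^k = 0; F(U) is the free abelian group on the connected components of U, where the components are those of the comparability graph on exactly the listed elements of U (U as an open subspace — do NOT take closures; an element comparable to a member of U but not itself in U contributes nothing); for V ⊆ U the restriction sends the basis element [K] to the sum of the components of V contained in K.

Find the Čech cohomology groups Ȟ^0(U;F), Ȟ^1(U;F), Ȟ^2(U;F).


nerve of the cover:
  V1={{x2},{x4},{x6},{x1,x4},{x2,x3},{x2,x7},{x3,x4},{x3,x6},{x4,x5},{x6,x7},{x1,x3,x4},{x2,x3,x7},{x3,x6,x7}} V2={{x2},{x6},{x2,x3},{x2,x7},{x3,x6},{x6,x7},{x2,x3,x7},{x3,x6,x7}} V3={{x3},{x7},{x1,x3},{x2,x3},{x2,x7},{x3,x4},{x3,x5},{x3,x6},{x3,x7},{x5,x7},{x6,x7},{x1,x3,x4},{x2,x3,x7},{x3,x5,x7},{x3,x6,x7}} V4={{x3},{x1,x3},{x2,x3},{x3,x4},{x3,x5},{x3,x6},{x3,x7},{x1,x3,x4},{x2,x3,x7},{x3,x5,x7},{x3,x6,x7}} V5={{x1},{x3},{x5},{x7},{x1,x3},{x1,x4},{x2,x3},{x2,x7},{x3,x4},{x3,x5},{x3,x6},{x3,x7},{x4,x5},{x5,x7},{x6,x7},{x1,x3,x4},{x2,x3,x7},{x3,x5,x7},{x3,x6,x7}}
  V12={{x2},{x6},{x2,x3},{x2,x7},{x3,x6},{x6,x7},{x2,x3,x7},{x3,x6,x7}} V13={{x2,x3},{x2,x7},{x3,x4},{x3,x6},{x6,x7},{x1,x3,x4},{x2,x3,x7},{x3,x6,x7}} V14={{x2,x3},{x3,x4},{x3,x6},{x1,x3,x4},{x2,x3,x7},{x3,x6,x7}} V15={{x1,x4},{x2,x3},{x2,x7},{x3,x4},{x3,x6},{x4,x5},{x6,x7},{x1,x3,x4},{x2,x3,x7},{x3,x6,x7}} V23={{x2,x3},{x2,x7},{x3,x6},{x6,x7},{x2,x3,x7},{x3,x6,x7}} V24={{x2,x3},{x3,x6},{x2,x3,x7},{x3,x6,x7}} V25={{x2,x3},{x2,x7},{x3,x6},{x6,x7},{x2,x3,x7},{x3,x6,x7}} V34={{x3},{x1,x3},{x2,x3},{x3,x4},{x3,x5},{x3,x6},{x3,x7},{x1,x3,x4},{x2,x3,x7},{x3,x5,x7},{x3,x6,x7}} V35={{x3},{x7},{x1,x3},{x2,x3},{x2,x7},{x3,x4},{x3,x5},{x3,x6},{x3,x7},{x5,x7},{x6,x7},{x1,x3,x4},{x2,x3,x7},{x3,x5,x7},{x3,x6,x7}} V45={{x3},{x1,x3},{x2,x3},{x3,x4},{x3,x5},{x3,x6},{x3,x7},{x1,x3,x4},{x2,x3,x7},{x3,x5,x7},{x3,x6,x7}}
  V123={{x2,x3},{x2,x7},{x3,x6},{x6,x7},{x2,x3,x7},{x3,x6,x7}} V124={{x2,x3},{x3,x6},{x2,x3,x7},{x3,x6,x7}} V125={{x2,x3},{x2,x7},{x3,x6},{x6,x7},{x2,x3,x7},{x3,x6,x7}} V134={{x2,x3},{x3,x4},{x3,x6},{x1,x3,x4},{x2,x3,x7},{x3,x6,x7}} V135={{x2,x3},{x2,x7},{x3,x4},{x3,x6},{x6,x7},{x1,x3,x4},{x2,x3,x7},{x3,x6,x7}} V145={{x2,x3},{x3,x4},{x3,x6},{x1,x3,x4},{x2,x3,x7},{x3,x6,x7}} V234={{x2,x3},{x3,x6},{x2,x3,x7},{x3,x6,x7}} V235={{x2,x3},{x2,x7},{x3,x6},{x6,x7},{x2,x3,x7},{x3,x6,x7}} V245={{x2,x3},{x3,x6},{x2,x3,x7},{x3,x6,x7}} V345={{x3},{x1,x3},{x2,x3},{x3,x4},{x3,x5},{x3,x6},{x3,x7},{x1,x3,x4},{x2,x3,x7},{x3,x5,x7},{x3,x6,x7}}
  V1234={{x2,x3},{x3,x6},{x2,x3,x7},{x3,x6,x7}} V1235={{x2,x3},{x2,x7},{x3,x6},{x6,x7},{x2,x3,x7},{x3,x6,x7}} V1245={{x2,x3},{x3,x6},{x2,x3,x7},{x3,x6,x7}} V1345={{x2,x3},{x3,x4},{x3,x6},{x1,x3,x4},{x2,x3,x7},{x3,x6,x7}} V2345={{x2,x3},{x3,x6},{x2,x3,x7},{x3,x6,x7}}
  V12345={{x2,x3},{x3,x6},{x2,x3,x7},{x3,x6,x7}}
components per intersection:
  V1: {{x2},{x2,x3},{x2,x7},{x2,x3,x7}} {{x4},{x1,x4},{x3,x4},{x4,x5},{x1,x3,x4}} {{x6},{x3,x6},{x6,x7},{x3,x6,x7}}
  V2: {{x2},{x2,x3},{x2,x7},{x2,x3,x7}} {{x6},{x3,x6},{x6,x7},{x3,x6,x7}}
  V3: {{x3},{x7},{x1,x3},{x2,x3},{x2,x7},{x3,x4},{x3,x5},{x3,x6},{x3,x7},{x5,x7},{x6,x7},{x1,x3,x4},{x2,x3,x7},{x3,x5,x7},{x3,x6,x7}}
  V4: {{x3},{x1,x3},{x2,x3},{x3,x4},{x3,x5},{x3,x6},{x3,x7},{x1,x3,x4},{x2,x3,x7},{x3,x5,x7},{x3,x6,x7}}
  V5: {{x1},{x3},{x5},{x7},{x1,x3},{x1,x4},{x2,x3},{x2,x7},{x3,x4},{x3,x5},{x3,x6},{x3,x7},{x4,x5},{x5,x7},{x6,x7},{x1,x3,x4},{x2,x3,x7},{x3,x5,x7},{x3,x6,x7}}
  V12: {{x2},{x2,x3},{x2,x7},{x2,x3,x7}} {{x6},{x3,x6},{x6,x7},{x3,x6,x7}}
  V13: {{x2,x3},{x2,x7},{x2,x3,x7}} {{x3,x4},{x1,x3,x4}} {{x3,x6},{x6,x7},{x3,x6,x7}}
  V14: {{x2,x3},{x2,x3,x7}} {{x3,x4},{x1,x3,x4}} {{x3,x6},{x3,x6,x7}}
  V15: {{x1,x4},{x3,x4},{x1,x3,x4}} {{x2,x3},{x2,x7},{x2,x3,x7}} {{x3,x6},{x6,x7},{x3,x6,x7}} {{x4,x5}}
  V23: {{x2,x3},{x2,x7},{x2,x3,x7}} {{x3,x6},{x6,x7},{x3,x6,x7}}
  V24: {{x2,x3},{x2,x3,x7}} {{x3,x6},{x3,x6,x7}}
  V25: {{x2,x3},{x2,x7},{x2,x3,x7}} {{x3,x6},{x6,x7},{x3,x6,x7}}
  V34: {{x3},{x1,x3},{x2,x3},{x3,x4},{x3,x5},{x3,x6},{x3,x7},{x1,x3,x4},{x2,x3,x7},{x3,x5,x7},{x3,x6,x7}}
  V35: {{x3},{x7},{x1,x3},{x2,x3},{x2,x7},{x3,x4},{x3,x5},{x3,x6},{x3,x7},{x5,x7},{x6,x7},{x1,x3,x4},{x2,x3,x7},{x3,x5,x7},{x3,x6,x7}}
  V45: {{x3},{x1,x3},{x2,x3},{x3,x4},{x3,x5},{x3,x6},{x3,x7},{x1,x3,x4},{x2,x3,x7},{x3,x5,x7},{x3,x6,x7}}
  V123: {{x2,x3},{x2,x7},{x2,x3,x7}} {{x3,x6},{x6,x7},{x3,x6,x7}}
  V124: {{x2,x3},{x2,x3,x7}} {{x3,x6},{x3,x6,x7}}
  V125: {{x2,x3},{x2,x7},{x2,x3,x7}} {{x3,x6},{x6,x7},{x3,x6,x7}}
  V134: {{x2,x3},{x2,x3,x7}} {{x3,x4},{x1,x3,x4}} {{x3,x6},{x3,x6,x7}}
  V135: {{x2,x3},{x2,x7},{x2,x3,x7}} {{x3,x4},{x1,x3,x4}} {{x3,x6},{x6,x7},{x3,x6,x7}}
  V145: {{x2,x3},{x2,x3,x7}} {{x3,x4},{x1,x3,x4}} {{x3,x6},{x3,x6,x7}}
  V234: {{x2,x3},{x2,x3,x7}} {{x3,x6},{x3,x6,x7}}
  V235: {{x2,x3},{x2,x7},{x2,x3,x7}} {{x3,x6},{x6,x7},{x3,x6,x7}}
  V245: {{x2,x3},{x2,x3,x7}} {{x3,x6},{x3,x6,x7}}
  V345: {{x3},{x1,x3},{x2,x3},{x3,x4},{x3,x5},{x3,x6},{x3,x7},{x1,x3,x4},{x2,x3,x7},{x3,x5,x7},{x3,x6,x7}}
  V1234: {{x2,x3},{x2,x3,x7}} {{x3,x6},{x3,x6,x7}}
  V1235: {{x2,x3},{x2,x7},{x2,x3,x7}} {{x3,x6},{x6,x7},{x3,x6,x7}}
  V1245: {{x2,x3},{x2,x3,x7}} {{x3,x6},{x3,x6,x7}}
  V1345: {{x2,x3},{x2,x3,x7}} {{x3,x4},{x1,x3,x4}} {{x3,x6},{x3,x6,x7}}
  V2345: {{x2,x3},{x2,x3,x7}} {{x3,x6},{x3,x6,x7}}
  V12345: {{x2,x3},{x2,x3,x7}} {{x3,x6},{x3,x6,x7}}
C dims 8,21,22,11; δ0: rk 7, SNF 1^7; δ1: rk 13, SNF 1^13; δ2: rk 9, SNF 1^9
Ȟ^0 = (8 − 7) − 0 = 1, so Ȟ^0 ≅ Z
Ȟ^1 = (21 − 13) − 7 = 1, so Ȟ^1 ≅ Z
Ȟ^2 = (22 − 9) − 13 = 0, so Ȟ^2 ≅ 0

Ȟ^0 = Z, Ȟ^1 = Z, Ȟ^2 = 0


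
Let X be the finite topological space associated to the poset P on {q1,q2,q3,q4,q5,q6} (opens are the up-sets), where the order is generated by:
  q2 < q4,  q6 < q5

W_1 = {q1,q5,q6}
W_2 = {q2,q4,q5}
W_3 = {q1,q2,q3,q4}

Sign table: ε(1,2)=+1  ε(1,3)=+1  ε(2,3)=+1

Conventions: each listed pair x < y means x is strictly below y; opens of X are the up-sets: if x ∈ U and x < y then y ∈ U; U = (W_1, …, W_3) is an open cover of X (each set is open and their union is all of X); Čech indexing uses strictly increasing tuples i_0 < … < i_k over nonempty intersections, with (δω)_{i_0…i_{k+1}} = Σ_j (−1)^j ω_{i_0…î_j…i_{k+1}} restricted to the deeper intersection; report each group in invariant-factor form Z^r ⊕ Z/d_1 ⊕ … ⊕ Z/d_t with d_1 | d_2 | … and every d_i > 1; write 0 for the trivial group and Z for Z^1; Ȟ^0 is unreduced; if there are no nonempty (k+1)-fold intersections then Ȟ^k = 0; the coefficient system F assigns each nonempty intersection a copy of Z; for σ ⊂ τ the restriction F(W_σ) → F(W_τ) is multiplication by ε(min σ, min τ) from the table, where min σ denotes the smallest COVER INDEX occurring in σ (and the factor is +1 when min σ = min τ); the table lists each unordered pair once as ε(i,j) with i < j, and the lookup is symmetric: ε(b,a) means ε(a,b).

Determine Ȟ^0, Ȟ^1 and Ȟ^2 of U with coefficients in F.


Ȟ^0 ≅ Z, Ȟ^1 ≅ Z, Ȟ^2 ≅ 0

nerve of the cover:
  W12={q5} W13={q1} W23={q2,q4}
C dims 3,3; δ0: rk 2, SNF 1^2
Ȟ^0 = (3 − 2) − 0 = 1, so Ȟ^0 ≅ Z
Ȟ^1 = (3 − 0) − 2 = 1, so Ȟ^1 ≅ Z
Ȟ^2 = (0 − 0) − 0 = 0, so Ȟ^2 ≅ 0


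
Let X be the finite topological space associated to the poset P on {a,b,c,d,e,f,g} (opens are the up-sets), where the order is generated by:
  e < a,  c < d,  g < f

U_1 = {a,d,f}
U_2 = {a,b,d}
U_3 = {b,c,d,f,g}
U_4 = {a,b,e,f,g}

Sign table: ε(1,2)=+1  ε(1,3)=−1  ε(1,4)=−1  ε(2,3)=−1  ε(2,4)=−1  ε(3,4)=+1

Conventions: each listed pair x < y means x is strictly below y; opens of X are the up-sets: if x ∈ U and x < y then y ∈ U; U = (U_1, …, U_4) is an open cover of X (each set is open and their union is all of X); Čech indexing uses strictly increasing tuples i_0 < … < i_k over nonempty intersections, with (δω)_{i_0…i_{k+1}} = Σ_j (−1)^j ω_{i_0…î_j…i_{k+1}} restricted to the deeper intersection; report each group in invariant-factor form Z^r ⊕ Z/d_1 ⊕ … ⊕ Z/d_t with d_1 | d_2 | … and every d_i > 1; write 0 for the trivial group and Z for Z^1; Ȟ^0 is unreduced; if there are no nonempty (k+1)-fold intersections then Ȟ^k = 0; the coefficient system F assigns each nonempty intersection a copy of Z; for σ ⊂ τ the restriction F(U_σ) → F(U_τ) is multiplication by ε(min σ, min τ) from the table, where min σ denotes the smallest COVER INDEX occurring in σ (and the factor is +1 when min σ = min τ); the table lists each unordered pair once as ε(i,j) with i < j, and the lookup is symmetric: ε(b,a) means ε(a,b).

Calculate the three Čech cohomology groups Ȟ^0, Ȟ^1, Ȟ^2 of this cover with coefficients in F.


nonempty overlaps:
  U12={a,d} U13={d,f} U14={a,f} U23={b,d} U24={a,b} U34={b,f,g}
  U123={d} U124={a} U134={f} U234={b}
C dims 4,6,4; δ0: rk 3, SNF 1^3; δ1: rk 3, SNF 1^3
degree 0: 4−3−0 = 1 → Ȟ^0 ≅ Z
degree 1: 6−3−3 = 0 → Ȟ^1 ≅ 0
degree 2: 4−0−3 = 1 → Ȟ^2 ≅ Z

Ȟ^0(U;F) ≅ Z, Ȟ^1(U;F) ≅ 0 and Ȟ^2(U;F) ≅ Z


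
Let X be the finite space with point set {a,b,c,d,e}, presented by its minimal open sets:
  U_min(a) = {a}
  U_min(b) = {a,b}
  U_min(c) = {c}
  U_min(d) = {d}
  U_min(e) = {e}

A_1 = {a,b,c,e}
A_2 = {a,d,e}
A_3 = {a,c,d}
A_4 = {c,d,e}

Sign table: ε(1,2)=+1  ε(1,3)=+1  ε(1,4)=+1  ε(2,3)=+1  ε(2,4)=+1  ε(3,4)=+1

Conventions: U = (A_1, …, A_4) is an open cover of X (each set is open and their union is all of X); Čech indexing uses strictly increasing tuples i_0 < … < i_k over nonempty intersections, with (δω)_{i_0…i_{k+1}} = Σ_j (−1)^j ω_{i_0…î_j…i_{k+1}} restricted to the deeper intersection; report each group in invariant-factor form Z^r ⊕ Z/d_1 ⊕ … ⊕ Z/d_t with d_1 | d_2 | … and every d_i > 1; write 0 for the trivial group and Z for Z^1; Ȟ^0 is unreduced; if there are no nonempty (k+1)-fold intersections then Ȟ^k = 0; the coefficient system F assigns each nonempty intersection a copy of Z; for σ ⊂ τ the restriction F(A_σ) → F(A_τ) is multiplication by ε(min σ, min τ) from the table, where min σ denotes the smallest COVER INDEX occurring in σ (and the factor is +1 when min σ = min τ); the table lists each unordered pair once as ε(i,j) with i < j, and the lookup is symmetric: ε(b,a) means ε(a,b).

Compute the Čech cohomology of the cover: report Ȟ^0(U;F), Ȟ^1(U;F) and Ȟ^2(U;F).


Ȟ^0 = Z; Ȟ^1 = 0; Ȟ^2 = Z

nonempty intersections:
  A12={a,e} A13={a,c} A14={c,e} A23={a,d} A24={d,e} A34={c,d}
  A123={a} A124={e} A134={c} A234={d}
C dims 4,6,4; δ0: rk 3, SNF 1^3; δ1: rk 3, SNF 1^3
Ȟ^0: (4−3)−0=1 ⇒ Z
Ȟ^1: (6−3)−3=0 ⇒ 0
Ȟ^2: (4−0)−3=1 ⇒ Z


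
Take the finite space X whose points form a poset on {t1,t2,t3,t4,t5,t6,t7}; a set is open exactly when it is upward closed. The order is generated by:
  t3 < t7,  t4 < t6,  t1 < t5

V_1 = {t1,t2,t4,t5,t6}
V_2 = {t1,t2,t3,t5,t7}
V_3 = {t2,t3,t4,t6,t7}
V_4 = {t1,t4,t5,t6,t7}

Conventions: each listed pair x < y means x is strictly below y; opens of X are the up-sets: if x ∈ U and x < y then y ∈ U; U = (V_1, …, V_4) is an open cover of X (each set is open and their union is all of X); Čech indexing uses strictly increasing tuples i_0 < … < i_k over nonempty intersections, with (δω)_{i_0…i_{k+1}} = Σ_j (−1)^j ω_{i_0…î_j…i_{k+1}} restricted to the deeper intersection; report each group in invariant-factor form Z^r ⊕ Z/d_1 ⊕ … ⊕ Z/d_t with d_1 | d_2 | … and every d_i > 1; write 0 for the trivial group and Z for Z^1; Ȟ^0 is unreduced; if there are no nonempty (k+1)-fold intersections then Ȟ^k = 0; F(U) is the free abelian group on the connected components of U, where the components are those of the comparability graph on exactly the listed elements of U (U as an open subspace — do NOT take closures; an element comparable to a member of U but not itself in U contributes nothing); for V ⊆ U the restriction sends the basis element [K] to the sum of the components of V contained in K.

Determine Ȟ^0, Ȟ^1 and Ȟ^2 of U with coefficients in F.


nerve simplices:
  V12={t1,t2,t5} V13={t2,t4,t6} V14={t1,t4,t5,t6} V23={t2,t3,t7} V24={t1,t5,t7} V34={t4,t6,t7}
  V123={t2} V124={t1,t5} V134={t4,t6} V234={t7}
components per intersection:
  V1: {t1,t5} {t2} {t4,t6}
  V2: {t1,t5} {t2} {t3,t7}
  V3: {t2} {t3,t7} {t4,t6}
  V4: {t1,t5} {t4,t6} {t7}
  V12: {t1,t5} {t2}
  V13: {t2} {t4,t6}
  V14: {t1,t5} {t4,t6}
  V23: {t2} {t3,t7}
  V24: {t1,t5} {t7}
  V34: {t4,t6} {t7}
  V123: {t2}
  V124: {t1,t5}
  V134: {t4,t6}
  V234: {t7}
C dims 12,12,4; δ0: rk 8, SNF 1^8; δ1: rk 4, SNF 1^4
degree 0: 12−8−0 = 4 → Ȟ^0 ≅ Z^4
degree 1: 12−4−8 = 0 → Ȟ^1 ≅ 0
degree 2: 4−0−4 = 0 → Ȟ^2 ≅ 0

Ȟ^0 ≅ Z^4, Ȟ^1 ≅ 0 and Ȟ^2 ≅ 0


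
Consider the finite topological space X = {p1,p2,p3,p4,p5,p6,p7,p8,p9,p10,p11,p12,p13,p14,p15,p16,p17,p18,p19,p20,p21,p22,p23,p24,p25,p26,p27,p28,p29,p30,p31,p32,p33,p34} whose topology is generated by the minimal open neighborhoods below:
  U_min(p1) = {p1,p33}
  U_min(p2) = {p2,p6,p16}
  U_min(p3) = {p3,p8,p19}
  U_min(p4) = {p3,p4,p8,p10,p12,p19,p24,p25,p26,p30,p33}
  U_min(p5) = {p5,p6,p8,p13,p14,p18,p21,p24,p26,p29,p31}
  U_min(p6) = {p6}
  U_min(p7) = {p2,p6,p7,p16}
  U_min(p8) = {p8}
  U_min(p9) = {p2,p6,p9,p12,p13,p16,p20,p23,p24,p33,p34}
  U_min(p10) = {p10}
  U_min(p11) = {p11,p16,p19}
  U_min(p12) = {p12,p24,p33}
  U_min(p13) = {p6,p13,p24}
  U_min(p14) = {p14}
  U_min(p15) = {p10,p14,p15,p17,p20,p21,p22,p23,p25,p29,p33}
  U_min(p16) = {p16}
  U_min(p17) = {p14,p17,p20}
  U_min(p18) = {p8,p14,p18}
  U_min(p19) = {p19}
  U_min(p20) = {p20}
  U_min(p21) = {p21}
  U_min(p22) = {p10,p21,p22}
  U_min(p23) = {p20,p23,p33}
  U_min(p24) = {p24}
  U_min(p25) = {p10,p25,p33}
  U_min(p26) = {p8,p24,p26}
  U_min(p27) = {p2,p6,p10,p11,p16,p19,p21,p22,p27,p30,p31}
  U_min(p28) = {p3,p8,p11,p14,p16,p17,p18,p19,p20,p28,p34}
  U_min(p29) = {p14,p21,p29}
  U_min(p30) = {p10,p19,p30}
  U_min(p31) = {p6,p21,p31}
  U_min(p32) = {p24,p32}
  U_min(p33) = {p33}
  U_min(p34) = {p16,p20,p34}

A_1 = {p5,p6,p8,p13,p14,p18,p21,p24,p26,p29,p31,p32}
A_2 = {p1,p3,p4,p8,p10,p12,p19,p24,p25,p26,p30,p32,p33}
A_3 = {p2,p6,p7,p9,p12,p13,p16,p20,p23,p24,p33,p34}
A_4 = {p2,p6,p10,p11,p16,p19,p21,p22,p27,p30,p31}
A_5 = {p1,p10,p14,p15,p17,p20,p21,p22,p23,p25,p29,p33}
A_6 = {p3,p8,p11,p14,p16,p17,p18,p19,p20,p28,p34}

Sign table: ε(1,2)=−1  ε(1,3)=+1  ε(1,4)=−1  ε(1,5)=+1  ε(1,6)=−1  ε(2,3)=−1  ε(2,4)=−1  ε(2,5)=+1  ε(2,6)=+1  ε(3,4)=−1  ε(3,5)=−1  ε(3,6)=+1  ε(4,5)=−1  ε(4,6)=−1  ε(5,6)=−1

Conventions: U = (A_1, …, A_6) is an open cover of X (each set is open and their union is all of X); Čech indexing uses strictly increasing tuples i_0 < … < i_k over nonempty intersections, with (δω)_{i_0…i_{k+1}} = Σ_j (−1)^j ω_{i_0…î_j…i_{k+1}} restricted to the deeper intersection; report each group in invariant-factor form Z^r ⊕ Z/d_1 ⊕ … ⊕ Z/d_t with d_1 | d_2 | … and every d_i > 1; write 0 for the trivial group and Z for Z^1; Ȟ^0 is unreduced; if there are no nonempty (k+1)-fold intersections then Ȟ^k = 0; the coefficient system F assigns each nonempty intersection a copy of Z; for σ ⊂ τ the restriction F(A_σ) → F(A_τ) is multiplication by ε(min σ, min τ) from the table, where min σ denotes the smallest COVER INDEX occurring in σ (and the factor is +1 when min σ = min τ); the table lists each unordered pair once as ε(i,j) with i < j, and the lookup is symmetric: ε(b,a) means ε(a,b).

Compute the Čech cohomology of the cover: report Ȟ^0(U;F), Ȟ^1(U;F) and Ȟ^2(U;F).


Ȟ^0 = 0, Ȟ^1 = Z/2 and Ȟ^2 = Z

nonempty overlaps:
  A12={p8,p24,p26,p32} A13={p6,p13,p24} A14={p6,p21,p31} A15={p14,p21,p29} A16={p8,p14,p18} A23={p12,p24,p33} A24={p10,p19,p30} A25={p1,p10,p25,p33} A26={p3,p8,p19} A34={p2,p6,p16} A35={p20,p23,p33} A36={p16,p20,p34} A45={p10,p21,p22} A46={p11,p16,p19} A56={p14,p17,p20}
  A123={p24} A126={p8} A134={p6} A145={p21} A156={p14} A235={p33} A245={p10} A246={p19} A346={p16} A356={p20}
C dims 6,15,10; δ0: rk 6, SNF 1^5·2; δ1: rk 9, SNF 1^9
degree 0: 6−6−0 = 0 → Ȟ^0 ≅ 0
degree 1: 15−9−6 = 0 plus torsion [2] → Ȟ^1 ≅ Z/2
degree 2: 10−0−9 = 1 → Ȟ^2 ≅ Z


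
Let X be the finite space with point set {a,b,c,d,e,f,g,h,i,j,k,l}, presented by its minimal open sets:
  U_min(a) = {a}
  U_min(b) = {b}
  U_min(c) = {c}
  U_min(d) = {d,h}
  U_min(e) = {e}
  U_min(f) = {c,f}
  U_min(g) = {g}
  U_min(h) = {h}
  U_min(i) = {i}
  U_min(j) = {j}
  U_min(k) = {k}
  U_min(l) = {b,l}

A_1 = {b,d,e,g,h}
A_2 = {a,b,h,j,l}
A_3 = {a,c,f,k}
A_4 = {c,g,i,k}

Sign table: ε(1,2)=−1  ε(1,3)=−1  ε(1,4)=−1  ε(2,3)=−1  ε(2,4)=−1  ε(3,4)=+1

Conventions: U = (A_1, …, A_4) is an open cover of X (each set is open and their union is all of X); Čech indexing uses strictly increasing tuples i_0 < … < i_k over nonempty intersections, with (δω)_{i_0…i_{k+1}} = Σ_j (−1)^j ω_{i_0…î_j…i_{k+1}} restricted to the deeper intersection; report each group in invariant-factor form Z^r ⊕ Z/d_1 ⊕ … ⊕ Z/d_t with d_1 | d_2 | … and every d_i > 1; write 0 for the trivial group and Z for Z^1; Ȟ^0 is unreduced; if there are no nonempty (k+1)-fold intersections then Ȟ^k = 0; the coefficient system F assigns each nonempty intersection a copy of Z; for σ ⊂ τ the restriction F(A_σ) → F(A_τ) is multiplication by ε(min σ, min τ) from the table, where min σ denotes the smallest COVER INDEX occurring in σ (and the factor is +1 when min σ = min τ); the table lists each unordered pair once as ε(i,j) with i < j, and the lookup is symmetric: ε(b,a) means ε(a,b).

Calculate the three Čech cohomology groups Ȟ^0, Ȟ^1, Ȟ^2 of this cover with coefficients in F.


nerve simplices:
  A12={b,h} A14={g} A23={a} A34={c,k}
C dims 4,4; δ0: rk 4, SNF 1^3·2
degree 0: 4−4−0 = 0 → Ȟ^0 ≅ 0
degree 1: 4−0−4 = 0 plus torsion [2] → Ȟ^1 ≅ Z/2
degree 2: 0−0−0 = 0 → Ȟ^2 ≅ 0

Ȟ^0 ≅ 0, Ȟ^1 ≅ Z/2 and Ȟ^2 ≅ 0


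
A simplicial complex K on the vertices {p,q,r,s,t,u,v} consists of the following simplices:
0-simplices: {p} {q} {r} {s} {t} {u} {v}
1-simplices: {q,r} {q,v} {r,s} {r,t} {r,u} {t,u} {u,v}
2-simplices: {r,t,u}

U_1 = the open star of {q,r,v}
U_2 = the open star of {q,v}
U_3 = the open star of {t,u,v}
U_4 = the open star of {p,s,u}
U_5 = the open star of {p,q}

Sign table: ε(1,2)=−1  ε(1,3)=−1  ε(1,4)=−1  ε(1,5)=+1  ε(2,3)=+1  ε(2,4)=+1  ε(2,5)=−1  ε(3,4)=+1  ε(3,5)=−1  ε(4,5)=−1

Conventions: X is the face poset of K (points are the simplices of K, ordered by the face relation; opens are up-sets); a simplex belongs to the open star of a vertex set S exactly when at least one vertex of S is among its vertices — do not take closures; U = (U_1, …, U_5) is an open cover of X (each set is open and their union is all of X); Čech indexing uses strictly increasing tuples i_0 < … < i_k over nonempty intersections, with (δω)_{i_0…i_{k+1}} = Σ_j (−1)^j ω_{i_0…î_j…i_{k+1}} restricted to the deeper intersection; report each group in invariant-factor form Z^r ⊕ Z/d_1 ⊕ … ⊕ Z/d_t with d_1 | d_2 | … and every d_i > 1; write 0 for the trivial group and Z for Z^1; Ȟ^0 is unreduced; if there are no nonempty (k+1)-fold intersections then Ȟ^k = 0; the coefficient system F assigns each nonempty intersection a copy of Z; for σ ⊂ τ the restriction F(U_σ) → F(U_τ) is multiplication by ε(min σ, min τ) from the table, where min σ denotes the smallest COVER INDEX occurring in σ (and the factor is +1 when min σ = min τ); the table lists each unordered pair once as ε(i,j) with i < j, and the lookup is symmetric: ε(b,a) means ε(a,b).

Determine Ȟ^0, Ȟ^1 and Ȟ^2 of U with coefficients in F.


Ȟ^0(U;F) ≅ Z,  Ȟ^1(U;F) ≅ Z,  Ȟ^2(U;F) ≅ 0

cover nerve:
  U1={{q},{r},{v},{q,r},{q,v},{r,s},{r,t},{r,u},{u,v},{r,t,u}} U2={{q},{v},{q,r},{q,v},{u,v}} U3={{t},{u},{v},{q,v},{r,t},{r,u},{t,u},{u,v},{r,t,u}} U4={{p},{s},{u},{r,s},{r,u},{t,u},{u,v},{r,t,u}} U5={{p},{q},{q,r},{q,v}}
  U12={{q},{v},{q,r},{q,v},{u,v}} U13={{v},{q,v},{r,t},{r,u},{u,v},{r,t,u}} U14={{r,s},{r,u},{u,v},{r,t,u}} U15={{q},{q,r},{q,v}} U23={{v},{q,v},{u,v}} U24={{u,v}} U25={{q},{q,r},{q,v}} U34={{u},{r,u},{t,u},{u,v},{r,t,u}} U35={{q,v}} U45={{p}}
  U123={{v},{q,v},{u,v}} U124={{u,v}} U125={{q},{q,r},{q,v}} U134={{r,u},{u,v},{r,t,u}} U135={{q,v}} U234={{u,v}} U235={{q,v}}
  U1234={{u,v}} U1235={{q,v}}
C dims 5,10,7,2; δ0: rk 4, SNF 1^4; δ1: rk 5, SNF 1^5; δ2: rk 2, SNF 1^2
Ȟ^0: (5−4)−0=1 ⇒ Z
Ȟ^1: (10−5)−4=1 ⇒ Z
Ȟ^2: (7−2)−5=0 ⇒ 0


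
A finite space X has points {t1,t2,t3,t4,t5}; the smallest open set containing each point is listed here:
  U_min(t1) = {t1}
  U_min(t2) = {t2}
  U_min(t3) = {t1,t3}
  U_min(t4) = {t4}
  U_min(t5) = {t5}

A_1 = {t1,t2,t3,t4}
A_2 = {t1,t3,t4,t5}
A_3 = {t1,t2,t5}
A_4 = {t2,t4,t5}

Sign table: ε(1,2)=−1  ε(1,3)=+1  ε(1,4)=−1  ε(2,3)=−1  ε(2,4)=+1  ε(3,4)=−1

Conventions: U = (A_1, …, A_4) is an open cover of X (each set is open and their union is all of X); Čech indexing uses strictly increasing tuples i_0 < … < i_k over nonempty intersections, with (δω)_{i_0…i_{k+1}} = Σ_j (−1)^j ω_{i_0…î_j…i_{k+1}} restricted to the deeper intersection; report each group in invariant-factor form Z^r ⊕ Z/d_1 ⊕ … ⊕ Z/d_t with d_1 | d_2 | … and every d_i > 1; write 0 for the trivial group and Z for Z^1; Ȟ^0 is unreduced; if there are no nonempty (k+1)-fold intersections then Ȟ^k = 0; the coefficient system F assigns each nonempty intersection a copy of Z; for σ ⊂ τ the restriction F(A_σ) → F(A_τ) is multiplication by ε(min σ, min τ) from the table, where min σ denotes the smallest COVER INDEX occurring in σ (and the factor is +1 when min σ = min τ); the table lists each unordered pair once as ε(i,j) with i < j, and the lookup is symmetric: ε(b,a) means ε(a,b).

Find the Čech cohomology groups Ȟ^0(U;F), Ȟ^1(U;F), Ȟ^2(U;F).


nonempty overlaps:
  A12={t1,t3,t4} A13={t1,t2} A14={t2,t4} A23={t1,t5} A24={t4,t5} A34={t2,t5}
  A123={t1} A124={t4} A134={t2} A234={t5}
C dims 4,6,4; δ0: rk 3, SNF 1^3; δ1: rk 3, SNF 1^3
degree 0: 4−3−0 = 1 → Ȟ^0 ≅ Z
degree 1: 6−3−3 = 0 → Ȟ^1 ≅ 0
degree 2: 4−0−3 = 1 → Ȟ^2 ≅ Z

Ȟ^0(U;F) ≅ Z, Ȟ^1(U;F) ≅ 0, Ȟ^2(U;F) ≅ Z


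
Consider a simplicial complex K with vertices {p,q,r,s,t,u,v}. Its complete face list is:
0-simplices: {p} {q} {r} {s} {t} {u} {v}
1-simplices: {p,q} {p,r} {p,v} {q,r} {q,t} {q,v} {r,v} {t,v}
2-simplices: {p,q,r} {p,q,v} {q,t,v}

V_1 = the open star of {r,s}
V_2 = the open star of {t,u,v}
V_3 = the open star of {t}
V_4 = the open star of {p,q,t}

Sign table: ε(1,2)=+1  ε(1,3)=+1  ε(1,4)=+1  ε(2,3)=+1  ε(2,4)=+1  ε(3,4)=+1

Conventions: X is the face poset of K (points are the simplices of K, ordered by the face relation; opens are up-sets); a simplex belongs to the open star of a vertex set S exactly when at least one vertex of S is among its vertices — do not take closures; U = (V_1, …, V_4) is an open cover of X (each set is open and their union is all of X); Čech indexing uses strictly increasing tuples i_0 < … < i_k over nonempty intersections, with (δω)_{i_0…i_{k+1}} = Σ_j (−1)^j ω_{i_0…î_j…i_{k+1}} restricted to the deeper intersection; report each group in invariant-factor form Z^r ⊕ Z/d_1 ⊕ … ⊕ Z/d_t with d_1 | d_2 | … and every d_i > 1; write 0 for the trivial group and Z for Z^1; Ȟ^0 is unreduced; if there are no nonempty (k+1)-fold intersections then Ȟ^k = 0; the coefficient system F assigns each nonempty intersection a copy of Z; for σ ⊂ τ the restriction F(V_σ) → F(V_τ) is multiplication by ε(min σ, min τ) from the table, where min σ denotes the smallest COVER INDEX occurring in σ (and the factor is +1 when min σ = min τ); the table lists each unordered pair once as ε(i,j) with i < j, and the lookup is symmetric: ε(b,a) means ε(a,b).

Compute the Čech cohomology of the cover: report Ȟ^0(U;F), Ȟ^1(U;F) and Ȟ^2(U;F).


Ȟ^0(U;F) ≅ Z; Ȟ^1(U;F) ≅ Z; Ȟ^2(U;F) ≅ 0

nerve simplices:
  V1={{r},{s},{p,r},{q,r},{r,v},{p,q,r}} V2={{t},{u},{v},{p,v},{q,t},{q,v},{r,v},{t,v},{p,q,v},{q,t,v}} V3={{t},{q,t},{t,v},{q,t,v}} V4={{p},{q},{t},{p,q},{p,r},{p,v},{q,r},{q,t},{q,v},{t,v},{p,q,r},{p,q,v},{q,t,v}}
  V12={{r,v}} V14={{p,r},{q,r},{p,q,r}} V23={{t},{q,t},{t,v},{q,t,v}} V24={{t},{p,v},{q,t},{q,v},{t,v},{p,q,v},{q,t,v}} V34={{t},{q,t},{t,v},{q,t,v}}
  V234={{t},{q,t},{t,v},{q,t,v}}
C dims 4,5,1; δ0: rk 3, SNF 1^3; δ1: rk 1, SNF 1^1
degree 0: 4−3−0 = 1 → Ȟ^0 ≅ Z
degree 1: 5−1−3 = 1 → Ȟ^1 ≅ Z
degree 2: 1−0−1 = 0 → Ȟ^2 ≅ 0


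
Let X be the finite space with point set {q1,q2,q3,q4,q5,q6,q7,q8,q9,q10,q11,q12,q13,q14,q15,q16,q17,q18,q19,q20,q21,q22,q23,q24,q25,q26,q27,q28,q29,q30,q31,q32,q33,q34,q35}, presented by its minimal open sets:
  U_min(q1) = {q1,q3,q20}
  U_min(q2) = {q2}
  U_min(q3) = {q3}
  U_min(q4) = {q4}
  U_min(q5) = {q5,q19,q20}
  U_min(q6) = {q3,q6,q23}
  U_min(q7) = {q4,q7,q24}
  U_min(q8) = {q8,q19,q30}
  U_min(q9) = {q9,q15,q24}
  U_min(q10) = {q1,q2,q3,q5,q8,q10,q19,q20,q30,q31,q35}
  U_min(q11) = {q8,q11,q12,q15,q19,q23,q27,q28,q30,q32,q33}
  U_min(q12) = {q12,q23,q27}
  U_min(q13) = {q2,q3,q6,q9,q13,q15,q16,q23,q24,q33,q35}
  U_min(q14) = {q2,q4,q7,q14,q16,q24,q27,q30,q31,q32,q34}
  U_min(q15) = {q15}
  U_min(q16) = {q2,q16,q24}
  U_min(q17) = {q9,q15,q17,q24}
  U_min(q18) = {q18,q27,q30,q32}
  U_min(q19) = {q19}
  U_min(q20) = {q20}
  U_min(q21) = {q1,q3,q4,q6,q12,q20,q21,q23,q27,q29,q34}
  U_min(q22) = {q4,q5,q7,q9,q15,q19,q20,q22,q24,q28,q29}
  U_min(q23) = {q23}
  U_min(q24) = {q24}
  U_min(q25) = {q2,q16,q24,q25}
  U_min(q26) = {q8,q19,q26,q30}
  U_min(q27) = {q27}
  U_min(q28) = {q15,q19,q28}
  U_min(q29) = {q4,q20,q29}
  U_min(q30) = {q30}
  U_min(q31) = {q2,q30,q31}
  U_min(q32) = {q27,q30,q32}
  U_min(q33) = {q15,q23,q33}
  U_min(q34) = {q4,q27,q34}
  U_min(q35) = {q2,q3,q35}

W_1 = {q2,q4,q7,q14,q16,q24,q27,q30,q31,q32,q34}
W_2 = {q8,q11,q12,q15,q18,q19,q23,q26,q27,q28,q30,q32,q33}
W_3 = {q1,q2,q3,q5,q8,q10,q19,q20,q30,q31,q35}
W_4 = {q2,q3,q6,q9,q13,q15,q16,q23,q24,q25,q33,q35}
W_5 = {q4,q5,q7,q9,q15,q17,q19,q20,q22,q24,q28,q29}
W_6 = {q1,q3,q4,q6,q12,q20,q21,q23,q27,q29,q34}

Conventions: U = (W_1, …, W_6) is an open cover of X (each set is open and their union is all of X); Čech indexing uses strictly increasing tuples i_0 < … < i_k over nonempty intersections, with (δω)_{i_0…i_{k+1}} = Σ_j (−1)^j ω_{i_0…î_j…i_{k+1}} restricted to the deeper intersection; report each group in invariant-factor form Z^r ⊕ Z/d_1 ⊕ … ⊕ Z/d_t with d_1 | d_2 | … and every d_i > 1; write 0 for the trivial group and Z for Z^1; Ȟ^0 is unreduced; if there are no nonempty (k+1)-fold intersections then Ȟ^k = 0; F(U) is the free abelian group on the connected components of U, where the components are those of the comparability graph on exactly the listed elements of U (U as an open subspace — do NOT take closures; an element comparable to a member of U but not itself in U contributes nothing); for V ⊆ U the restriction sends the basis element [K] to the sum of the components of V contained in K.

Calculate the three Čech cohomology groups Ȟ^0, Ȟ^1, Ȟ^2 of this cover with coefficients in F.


Ȟ^0 = Z, Ȟ^1 = 0, Ȟ^2 = Z/2

nerve simplices:
  W12={q27,q30,q32} W13={q2,q30,q31} W14={q2,q16,q24} W15={q4,q7,q24} W16={q4,q27,q34} W23={q8,q19,q30} W24={q15,q23,q33} W25={q15,q19,q28} W26={q12,q23,q27} W34={q2,q3,q35} W35={q5,q19,q20} W36={q1,q3,q20} W45={q9,q15,q24} W46={q3,q6,q23} W56={q4,q20,q29}
  W123={q30} W126={q27} W134={q2} W145={q24} W156={q4} W235={q19} W245={q15} W246={q23} W346={q3} W356={q20}
components per intersection:
  W1: {q2,q4,q7,q14,q16,q24,q27,q30,q31,q32,q34}
  W2: {q8,q11,q12,q15,q18,q19,q23,q26,q27,q28,q30,q32,q33}
  W3: {q1,q2,q3,q5,q8,q10,q19,q20,q30,q31,q35}
  W4: {q2,q3,q6,q9,q13,q15,q16,q23,q24,q25,q33,q35}
  W5: {q4,q5,q7,q9,q15,q17,q19,q20,q22,q24,q28,q29}
  W6: {q1,q3,q4,q6,q12,q20,q21,q23,q27,q29,q34}
  W12: {q27,q30,q32}
  W13: {q2,q30,q31}
  W14: {q2,q16,q24}
  W15: {q4,q7,q24}
  W16: {q4,q27,q34}
  W23: {q8,q19,q30}
  W24: {q15,q23,q33}
  W25: {q15,q19,q28}
  W26: {q12,q23,q27}
  W34: {q2,q3,q35}
  W35: {q5,q19,q20}
  W36: {q1,q3,q20}
  W45: {q9,q15,q24}
  W46: {q3,q6,q23}
  W56: {q4,q20,q29}
  W123: {q30}
  W126: {q27}
  W134: {q2}
  W145: {q24}
  W156: {q4}
  W235: {q19}
  W245: {q15}
  W246: {q23}
  W346: {q3}
  W356: {q20}
C dims 6,15,10; δ0: rk 5, SNF 1^5; δ1: rk 10, SNF 1^9·2
degree 0: 6−5−0 = 1 → Ȟ^0 ≅ Z
degree 1: 15−10−5 = 0 → Ȟ^1 ≅ 0
degree 2: 10−0−10 = 0 plus torsion [2] → Ȟ^2 ≅ Z/2


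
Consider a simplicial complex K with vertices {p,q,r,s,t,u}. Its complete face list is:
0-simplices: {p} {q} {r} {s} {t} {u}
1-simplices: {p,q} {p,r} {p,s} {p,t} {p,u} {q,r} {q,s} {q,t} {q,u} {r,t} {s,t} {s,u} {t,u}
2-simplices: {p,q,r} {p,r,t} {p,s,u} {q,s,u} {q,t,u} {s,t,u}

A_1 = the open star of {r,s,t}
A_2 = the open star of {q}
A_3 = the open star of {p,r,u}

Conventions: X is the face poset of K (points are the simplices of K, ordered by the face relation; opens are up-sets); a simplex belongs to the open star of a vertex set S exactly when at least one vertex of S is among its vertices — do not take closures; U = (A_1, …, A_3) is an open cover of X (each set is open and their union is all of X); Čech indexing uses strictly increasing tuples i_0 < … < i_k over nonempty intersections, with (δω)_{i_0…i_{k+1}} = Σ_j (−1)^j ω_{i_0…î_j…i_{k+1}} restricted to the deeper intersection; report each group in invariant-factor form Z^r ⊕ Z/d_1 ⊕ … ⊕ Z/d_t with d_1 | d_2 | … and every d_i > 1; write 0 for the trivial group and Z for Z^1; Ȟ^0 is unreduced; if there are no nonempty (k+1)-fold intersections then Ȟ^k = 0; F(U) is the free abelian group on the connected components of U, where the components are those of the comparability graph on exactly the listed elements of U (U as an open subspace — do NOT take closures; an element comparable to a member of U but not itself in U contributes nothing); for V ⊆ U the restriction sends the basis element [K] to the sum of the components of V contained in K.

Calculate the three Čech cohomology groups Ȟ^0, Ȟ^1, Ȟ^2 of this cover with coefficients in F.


Ȟ^0(U;F) ≅ Z,  Ȟ^1(U;F) ≅ Z^2,  Ȟ^2(U;F) ≅ 0

nerve of the cover:
  A1={{r},{s},{t},{p,r},{p,s},{p,t},{q,r},{q,s},{q,t},{r,t},{s,t},{s,u},{t,u},{p,q,r},{p,r,t},{p,s,u},{q,s,u},{q,t,u},{s,t,u}} A2={{q},{p,q},{q,r},{q,s},{q,t},{q,u},{p,q,r},{q,s,u},{q,t,u}} A3={{p},{r},{u},{p,q},{p,r},{p,s},{p,t},{p,u},{q,r},{q,u},{r,t},{s,u},{t,u},{p,q,r},{p,r,t},{p,s,u},{q,s,u},{q,t,u},{s,t,u}}
  A12={{q,r},{q,s},{q,t},{p,q,r},{q,s,u},{q,t,u}} A13={{r},{p,r},{p,s},{p,t},{q,r},{r,t},{s,u},{t,u},{p,q,r},{p,r,t},{p,s,u},{q,s,u},{q,t,u},{s,t,u}} A23={{p,q},{q,r},{q,u},{p,q,r},{q,s,u},{q,t,u}}
  A123={{q,r},{p,q,r},{q,s,u},{q,t,u}}
components per intersection:
  A1: {{r},{s},{t},{p,r},{p,s},{p,t},{q,r},{q,s},{q,t},{r,t},{s,t},{s,u},{t,u},{p,q,r},{p,r,t},{p,s,u},{q,s,u},{q,t,u},{s,t,u}}
  A2: {{q},{p,q},{q,r},{q,s},{q,t},{q,u},{p,q,r},{q,s,u},{q,t,u}}
  A3: {{p},{r},{u},{p,q},{p,r},{p,s},{p,t},{p,u},{q,r},{q,u},{r,t},{s,u},{t,u},{p,q,r},{p,r,t},{p,s,u},{q,s,u},{q,t,u},{s,t,u}}
  A12: {{q,r},{p,q,r}} {{q,s},{q,s,u}} {{q,t},{q,t,u}}
  A13: {{r},{p,r},{p,t},{q,r},{r,t},{p,q,r},{p,r,t}} {{p,s},{s,u},{t,u},{p,s,u},{q,s,u},{q,t,u},{s,t,u}}
  A23: {{p,q},{q,r},{p,q,r}} {{q,u},{q,s,u},{q,t,u}}
  A123: {{q,r},{p,q,r}} {{q,s,u}} {{q,t,u}}
C dims 3,7,3; δ0: rk 2, SNF 1^2; δ1: rk 3, SNF 1^3
Ȟ^0 = (3 − 2) − 0 = 1, so Ȟ^0 ≅ Z
Ȟ^1 = (7 − 3) − 2 = 2, so Ȟ^1 ≅ Z^2
Ȟ^2 = (3 − 0) − 3 = 0, so Ȟ^2 ≅ 0


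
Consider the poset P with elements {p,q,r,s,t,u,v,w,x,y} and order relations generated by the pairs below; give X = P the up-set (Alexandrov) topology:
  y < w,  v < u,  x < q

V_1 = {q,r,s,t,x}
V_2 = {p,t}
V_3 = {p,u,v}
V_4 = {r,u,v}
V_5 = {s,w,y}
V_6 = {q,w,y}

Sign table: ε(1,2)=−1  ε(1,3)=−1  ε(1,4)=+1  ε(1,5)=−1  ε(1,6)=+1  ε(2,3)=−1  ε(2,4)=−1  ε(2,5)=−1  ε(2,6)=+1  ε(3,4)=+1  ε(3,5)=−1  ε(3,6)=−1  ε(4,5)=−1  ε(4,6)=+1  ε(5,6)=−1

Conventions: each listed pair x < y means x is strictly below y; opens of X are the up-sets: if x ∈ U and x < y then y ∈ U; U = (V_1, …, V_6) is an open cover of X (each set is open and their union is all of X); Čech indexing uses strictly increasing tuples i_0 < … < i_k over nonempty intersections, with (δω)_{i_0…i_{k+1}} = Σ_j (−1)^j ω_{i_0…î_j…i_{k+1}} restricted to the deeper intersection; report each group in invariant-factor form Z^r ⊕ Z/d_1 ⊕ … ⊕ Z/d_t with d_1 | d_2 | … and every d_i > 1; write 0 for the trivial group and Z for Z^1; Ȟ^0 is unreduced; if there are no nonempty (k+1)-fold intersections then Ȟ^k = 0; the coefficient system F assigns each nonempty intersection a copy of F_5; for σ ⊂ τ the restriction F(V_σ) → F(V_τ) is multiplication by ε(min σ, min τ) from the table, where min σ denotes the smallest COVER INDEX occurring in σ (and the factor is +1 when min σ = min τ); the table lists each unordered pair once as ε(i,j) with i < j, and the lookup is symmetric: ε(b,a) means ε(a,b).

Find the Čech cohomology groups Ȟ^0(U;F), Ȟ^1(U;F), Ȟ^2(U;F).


Ȟ^0 ≅ Z/5; Ȟ^1 ≅ Z/5 ⊕ Z/5; Ȟ^2 ≅ 0

nonempty intersections:
  V12={t} V14={r} V15={s} V16={q} V23={p} V34={u,v} V56={w,y}
C dims 6,7; δ0: rk_F5 5
Ȟ^0: (6−5)−0=1 ⇒ Z/5
Ȟ^1: (7−0)−5=2 ⇒ Z/5 ⊕ Z/5
Ȟ^2: (0−0)−0=0 ⇒ 0


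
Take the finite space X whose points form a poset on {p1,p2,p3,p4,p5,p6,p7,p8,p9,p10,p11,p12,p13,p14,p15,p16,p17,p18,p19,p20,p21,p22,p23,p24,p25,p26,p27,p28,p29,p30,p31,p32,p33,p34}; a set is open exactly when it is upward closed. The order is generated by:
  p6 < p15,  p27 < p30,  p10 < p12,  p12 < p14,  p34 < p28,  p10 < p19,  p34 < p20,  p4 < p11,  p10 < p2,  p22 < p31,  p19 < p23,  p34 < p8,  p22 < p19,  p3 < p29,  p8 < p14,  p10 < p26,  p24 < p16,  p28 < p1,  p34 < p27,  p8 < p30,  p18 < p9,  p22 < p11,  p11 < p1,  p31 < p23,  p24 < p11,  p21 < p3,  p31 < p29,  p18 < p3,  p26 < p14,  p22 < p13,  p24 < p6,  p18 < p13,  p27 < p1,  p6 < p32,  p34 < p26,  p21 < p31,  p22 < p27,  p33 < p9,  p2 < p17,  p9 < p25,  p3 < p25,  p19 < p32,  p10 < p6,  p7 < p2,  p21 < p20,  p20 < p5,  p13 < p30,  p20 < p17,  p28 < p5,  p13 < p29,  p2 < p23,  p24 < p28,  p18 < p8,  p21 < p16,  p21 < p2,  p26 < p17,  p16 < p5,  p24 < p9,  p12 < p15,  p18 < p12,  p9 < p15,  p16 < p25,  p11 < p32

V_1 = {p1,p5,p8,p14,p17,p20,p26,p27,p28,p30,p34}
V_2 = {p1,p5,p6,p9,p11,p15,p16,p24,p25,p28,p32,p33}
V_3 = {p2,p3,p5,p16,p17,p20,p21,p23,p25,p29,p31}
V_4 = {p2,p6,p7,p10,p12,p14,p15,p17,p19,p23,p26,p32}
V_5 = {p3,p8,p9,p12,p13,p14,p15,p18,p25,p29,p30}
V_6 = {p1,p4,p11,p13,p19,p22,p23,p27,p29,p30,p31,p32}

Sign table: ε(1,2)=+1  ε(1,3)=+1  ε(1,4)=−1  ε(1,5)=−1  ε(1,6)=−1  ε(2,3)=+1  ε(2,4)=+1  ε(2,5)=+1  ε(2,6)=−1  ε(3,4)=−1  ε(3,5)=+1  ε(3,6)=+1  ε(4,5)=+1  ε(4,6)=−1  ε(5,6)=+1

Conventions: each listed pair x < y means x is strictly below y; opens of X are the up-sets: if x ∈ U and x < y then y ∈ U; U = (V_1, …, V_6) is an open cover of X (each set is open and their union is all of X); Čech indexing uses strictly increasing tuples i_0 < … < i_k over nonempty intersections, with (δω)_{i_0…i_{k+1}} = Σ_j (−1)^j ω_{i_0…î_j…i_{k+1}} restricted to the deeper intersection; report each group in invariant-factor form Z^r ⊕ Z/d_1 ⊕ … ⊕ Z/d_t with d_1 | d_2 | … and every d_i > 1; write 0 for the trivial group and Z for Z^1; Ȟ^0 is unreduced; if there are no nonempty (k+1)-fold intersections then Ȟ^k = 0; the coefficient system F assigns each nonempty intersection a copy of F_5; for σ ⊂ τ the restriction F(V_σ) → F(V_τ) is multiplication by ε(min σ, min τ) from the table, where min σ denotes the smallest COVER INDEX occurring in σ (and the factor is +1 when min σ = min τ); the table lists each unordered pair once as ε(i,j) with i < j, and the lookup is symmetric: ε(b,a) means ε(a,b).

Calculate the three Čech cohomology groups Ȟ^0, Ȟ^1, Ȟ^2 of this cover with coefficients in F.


nerve of the cover:
  V12={p1,p5,p28} V13={p5,p17,p20} V14={p14,p17,p26} V15={p8,p14,p30} V16={p1,p27,p30} V23={p5,p16,p25} V24={p6,p15,p32} V25={p9,p15,p25} V26={p1,p11,p32} V34={p2,p17,p23} V35={p3,p25,p29} V36={p23,p29,p31} V45={p12,p14,p15} V46={p19,p23,p32} V56={p13,p29,p30}
  V123={p5} V126={p1} V134={p17} V145={p14} V156={p30} V235={p25} V245={p15} V246={p32} V346={p23} V356={p29}
C dims 6,15,10; δ0: rk_F5 6; δ1: rk_F5 9
Ȟ^0 = (6 − 6) − 0 = 0, so Ȟ^0 ≅ 0
Ȟ^1 = (15 − 9) − 6 = 0, so Ȟ^1 ≅ 0
Ȟ^2 = (10 − 0) − 9 = 1, so Ȟ^2 ≅ Z/5

Ȟ^0(U;F) ≅ 0, Ȟ^1(U;F) ≅ 0, Ȟ^2(U;F) ≅ Z/5
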